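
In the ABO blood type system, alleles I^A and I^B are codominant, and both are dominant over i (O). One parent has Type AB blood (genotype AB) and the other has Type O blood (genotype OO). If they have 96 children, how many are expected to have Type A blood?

Cross: AB × OO
Possible offspring genotypes: 2 AO, 2 BO
Blood type counts: 2 Type A, 2 Type B
Probability of Type A: 2/4 = 1/2
Expected count = 1/2 × 96 = 48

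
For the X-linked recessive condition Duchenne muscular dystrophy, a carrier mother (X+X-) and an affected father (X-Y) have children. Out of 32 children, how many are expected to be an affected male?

Cross: X+X- × X-Y
Offspring: 1 X+X-, 1 X+Y, 1 X-X-, 1 X-Y
Probability of an affected male: 1/4
Expected count = 1/4 × 32 = 8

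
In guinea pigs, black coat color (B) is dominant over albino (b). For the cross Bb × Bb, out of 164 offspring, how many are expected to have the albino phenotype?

Punnett square for Bb × Bb:
Offspring genotypes: 1 BB, 2 Bb, 1 bb
Total offspring: 4
Count with target: 1
Probability: 1/4
Expected count = 1/4 × 164 = 41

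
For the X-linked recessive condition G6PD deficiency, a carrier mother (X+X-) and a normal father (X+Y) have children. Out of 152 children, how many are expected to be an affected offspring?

Cross: X+X- × X+Y
Offspring: 1 X+X+, 1 X+Y, 1 X+X-, 1 X-Y
Probability of an affected offspring: 1/4
Expected count = 1/4 × 152 = 38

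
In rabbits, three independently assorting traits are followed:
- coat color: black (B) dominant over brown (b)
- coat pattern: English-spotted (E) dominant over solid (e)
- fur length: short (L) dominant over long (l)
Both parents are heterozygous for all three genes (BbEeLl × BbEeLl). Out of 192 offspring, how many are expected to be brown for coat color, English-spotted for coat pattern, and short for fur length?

Trihybrid cross: BbEeLl × BbEeLl
Each trait segregates independently with a 3:1 phenotypic ratio, so each gene contributes 3/4 (dominant) or 1/4 (recessive).
Target: brown (coat color), English-spotted (coat pattern), short (fur length)
Probability = product of independent per-trait probabilities
= 1/4 × 3/4 × 3/4 = 9/64
Expected count = 9/64 × 192 = 27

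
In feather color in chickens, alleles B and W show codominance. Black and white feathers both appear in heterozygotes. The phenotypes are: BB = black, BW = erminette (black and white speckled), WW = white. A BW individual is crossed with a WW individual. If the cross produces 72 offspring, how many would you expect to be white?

Punnett square for BW × WW:
Offspring genotypes: 2 BW, 2 WW
Phenotype counts: 2 erminette (black and white speckled), 2 white
white: 2 out of 4 → fraction 1/2
Expected count = 1/2 × 72 = 36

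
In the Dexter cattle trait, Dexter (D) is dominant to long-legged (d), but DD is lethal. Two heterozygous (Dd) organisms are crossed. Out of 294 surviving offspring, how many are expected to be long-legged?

Cross: Dd × Dd
Punnett square offspring (before lethality): 1 DD, 2 Dd, 1 dd
The DD genotype is lethal (embryos die); surviving offspring: 2 Dd, 1 dd
long-legged: 1 out of 3 → fraction 1/3
Expected count = 1/3 × 294 = 98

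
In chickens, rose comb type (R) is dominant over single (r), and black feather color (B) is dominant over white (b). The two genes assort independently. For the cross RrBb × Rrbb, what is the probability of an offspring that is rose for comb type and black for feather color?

Dihybrid cross RrBb × Rrbb — consider each gene separately:
comb type: Rr × Rr → 1 RR, 2 Rr, 1 rr → 3 R_ : 1 rr (out of 4)
feather color: Bb × bb → 2 Bb, 2 bb → 2 B_ : 2 bb (out of 4)
Looking for: rose (R_) and black (B_)
P(rose) = 3/4, P(black) = 2/4
P(both) = 3/4 × 2/4 = 6/16 = 3/8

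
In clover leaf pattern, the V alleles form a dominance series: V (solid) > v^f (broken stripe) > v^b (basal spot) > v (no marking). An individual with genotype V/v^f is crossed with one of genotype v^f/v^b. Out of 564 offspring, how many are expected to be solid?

Cross: V/v^f × v^f/v^b
Allele dominance: V > v^f > v^b > v
Offspring genotypes: 1 V/v^f, 1 V/v^b, 1 v^f/v^f, 1 v^f/v^b
Phenotype counts: 2 solid, 2 broken stripe
solid: 2 out of 4 → fraction 1/2
Expected count = 1/2 × 564 = 282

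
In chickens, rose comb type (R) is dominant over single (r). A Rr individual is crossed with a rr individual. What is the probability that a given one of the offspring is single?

Punnett square for Rr × rr:
Offspring genotypes: 2 Rr, 2 rr
rose: 2, single: 2
single: 2 out of 4
Probability: 2/4 = 1/2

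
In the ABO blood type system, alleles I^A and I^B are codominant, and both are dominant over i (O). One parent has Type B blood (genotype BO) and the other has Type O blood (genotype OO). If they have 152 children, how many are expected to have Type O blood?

Cross: BO × OO
Possible offspring genotypes: 2 BO, 2 OO
Blood type counts: 2 Type B, 2 Type O
Probability of Type O: 2/4 = 1/2
Expected count = 1/2 × 152 = 76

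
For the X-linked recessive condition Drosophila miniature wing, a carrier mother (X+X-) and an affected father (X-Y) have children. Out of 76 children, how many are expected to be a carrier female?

Cross: X+X- × X-Y
Offspring: 1 X+X-, 1 X+Y, 1 X-X-, 1 X-Y
Probability of a carrier female: 1/4
Expected count = 1/4 × 76 = 19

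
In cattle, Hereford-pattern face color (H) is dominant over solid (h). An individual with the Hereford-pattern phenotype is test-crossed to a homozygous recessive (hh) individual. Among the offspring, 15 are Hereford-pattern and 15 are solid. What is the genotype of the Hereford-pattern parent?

Test cross: ? × hh
Offspring: 15 Hereford-pattern, 15 solid — approximately 1:1.
A 1:1 ratio in a test cross indicates the unknown parent is heterozygous (Hh).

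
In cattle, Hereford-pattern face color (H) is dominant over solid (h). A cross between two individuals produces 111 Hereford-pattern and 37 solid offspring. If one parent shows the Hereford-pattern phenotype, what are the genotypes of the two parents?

Observed offspring: 111 Hereford-pattern, 37 solid
The observed ratio simplifies to 3:1. Solid (hh) offspring appear, so each parent must contribute one h allele. The parent stated to show Hereford-pattern carries H, so it is Hh. The other parent is then either Hh or hh: Hh × hh would give a 1:1 split, whereas Hh × Hh gives 3:1 — matching the data. So both parents are heterozygous (Hh × Hh).
Parent genotypes: Hh × Hh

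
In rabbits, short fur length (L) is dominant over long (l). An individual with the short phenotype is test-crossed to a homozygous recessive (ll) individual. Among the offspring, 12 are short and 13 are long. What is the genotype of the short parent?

Test cross: ? × ll
Offspring: 12 short, 13 long — approximately 1:1.
A 1:1 ratio in a test cross indicates the unknown parent is heterozygous (Ll).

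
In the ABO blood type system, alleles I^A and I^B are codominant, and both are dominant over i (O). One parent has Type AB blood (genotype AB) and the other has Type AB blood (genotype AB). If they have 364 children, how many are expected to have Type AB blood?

Cross: AB × AB
Possible offspring genotypes: 1 AA, 2 AB, 1 BB
Blood type counts: 1 Type A, 2 Type AB, 1 Type B
Probability of Type AB: 2/4 = 1/2
Expected count = 1/2 × 364 = 182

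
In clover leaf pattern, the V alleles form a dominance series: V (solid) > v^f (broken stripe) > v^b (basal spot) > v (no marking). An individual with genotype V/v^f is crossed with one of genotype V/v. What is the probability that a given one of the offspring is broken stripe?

Cross: V/v^f × V/v
Allele dominance: V > v^f > v^b > v
Offspring genotypes: 1 V/V, 1 V/v, 1 V/v^f, 1 v^f/v
Phenotype counts: 3 solid, 1 broken stripe
broken stripe: 1 out of 4
Probability: 1/4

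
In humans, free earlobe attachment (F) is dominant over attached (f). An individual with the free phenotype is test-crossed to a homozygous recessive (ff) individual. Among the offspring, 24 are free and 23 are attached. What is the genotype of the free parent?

Test cross: ? × ff
Offspring: 24 free, 23 attached — approximately 1:1.
A 1:1 ratio in a test cross indicates the unknown parent is heterozygous (Ff).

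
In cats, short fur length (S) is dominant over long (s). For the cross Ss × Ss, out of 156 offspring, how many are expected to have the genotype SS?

Punnett square for Ss × Ss:
Offspring genotypes: 1 SS, 2 Ss, 1 ss
Total offspring: 4
Count with target: 1
Probability: 1/4
Expected count = 1/4 × 156 = 39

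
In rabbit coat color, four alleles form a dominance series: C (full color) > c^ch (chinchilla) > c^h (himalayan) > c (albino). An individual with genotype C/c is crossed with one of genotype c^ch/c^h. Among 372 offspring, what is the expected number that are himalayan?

Cross: C/c × c^ch/c^h
Allele dominance: C > c^ch > c^h > c
Offspring genotypes: 1 C/c^ch, 1 C/c^h, 1 c^ch/c, 1 c^h/c
Phenotype counts: 2 full color, 1 chinchilla, 1 himalayan
himalayan: 1 out of 4 → fraction 1/4
Expected count = 1/4 × 372 = 93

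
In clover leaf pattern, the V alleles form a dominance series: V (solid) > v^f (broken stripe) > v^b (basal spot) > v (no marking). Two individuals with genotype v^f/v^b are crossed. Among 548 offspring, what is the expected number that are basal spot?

Cross: v^f/v^b × v^f/v^b
Allele dominance: V > v^f > v^b > v
Offspring genotypes: 1 v^f/v^f, 2 v^f/v^b, 1 v^b/v^b
Phenotype counts: 3 broken stripe, 1 basal spot
basal spot: 1 out of 4 → fraction 1/4
Expected count = 1/4 × 548 = 137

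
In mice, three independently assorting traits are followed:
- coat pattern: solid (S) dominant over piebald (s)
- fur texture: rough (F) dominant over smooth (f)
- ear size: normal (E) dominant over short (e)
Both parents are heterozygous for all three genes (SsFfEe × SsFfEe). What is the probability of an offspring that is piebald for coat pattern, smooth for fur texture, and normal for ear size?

Trihybrid cross: SsFfEe × SsFfEe
Each trait segregates independently with a 3:1 phenotypic ratio, so each gene contributes 3/4 (dominant) or 1/4 (recessive).
Target: piebald (coat pattern), smooth (fur texture), normal (ear size)
Probability = product of independent per-trait probabilities
= 1/4 × 1/4 × 3/4 = 3/64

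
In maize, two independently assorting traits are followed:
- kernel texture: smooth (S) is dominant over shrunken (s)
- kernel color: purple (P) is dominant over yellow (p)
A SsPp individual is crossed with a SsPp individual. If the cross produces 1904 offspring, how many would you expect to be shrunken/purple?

Dihybrid cross SsPp × SsPp — consider each gene separately:
kernel texture: Ss × Ss → 1 SS, 2 Ss, 1 ss → 3 S_ : 1 ss (out of 4)
kernel color: Pp × Pp → 1 PP, 2 Pp, 1 pp → 3 P_ : 1 pp (out of 4)
Combine (counts out of 4 × 4 = 16): smooth/purple (S_P_) = 3×3 = 9; smooth/yellow (S_pp) = 3×1 = 3; shrunken/purple (ssP_) = 1×3 = 3; shrunken/yellow (sspp) = 1×1 = 1
Phenotype counts (out of 16): 9 smooth/purple, 3 smooth/yellow, 3 shrunken/purple, 1 shrunken/yellow
shrunken/purple: 3 out of 16 → fraction 3/16
Expected count = 3/16 × 1904 = 357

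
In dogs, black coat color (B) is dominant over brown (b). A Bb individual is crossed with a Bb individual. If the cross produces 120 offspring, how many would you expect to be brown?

Punnett square for Bb × Bb:
Offspring genotypes: 1 BB, 2 Bb, 1 bb
black: 3, brown: 1
brown: 1 out of 4 → fraction 1/4
Expected count = 1/4 × 120 = 30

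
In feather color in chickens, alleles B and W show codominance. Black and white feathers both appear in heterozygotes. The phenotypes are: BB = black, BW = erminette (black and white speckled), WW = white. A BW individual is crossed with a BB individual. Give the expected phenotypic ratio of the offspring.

Punnett square for BW × BB:
Offspring genotypes: 2 BB, 2 BW
Phenotype counts: 2 black, 2 erminette (black and white speckled)
Ratio: 1 black : 1 erminette (black and white speckled)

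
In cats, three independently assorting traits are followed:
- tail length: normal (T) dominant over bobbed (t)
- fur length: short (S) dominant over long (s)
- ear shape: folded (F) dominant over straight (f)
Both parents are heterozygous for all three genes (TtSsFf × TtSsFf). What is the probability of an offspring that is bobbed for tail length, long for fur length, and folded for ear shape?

Trihybrid cross: TtSsFf × TtSsFf
Each trait segregates independently with a 3:1 phenotypic ratio, so each gene contributes 3/4 (dominant) or 1/4 (recessive).
Target: bobbed (tail length), long (fur length), folded (ear shape)
Probability = product of independent per-trait probabilities
= 1/4 × 1/4 × 3/4 = 3/64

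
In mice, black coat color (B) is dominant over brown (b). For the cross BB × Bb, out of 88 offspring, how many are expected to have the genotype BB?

Punnett square for BB × Bb:
Offspring genotypes: 2 BB, 2 Bb
Total offspring: 4
Count with target: 2
Probability: 2/4 = 1/2
Expected count = 1/2 × 88 = 44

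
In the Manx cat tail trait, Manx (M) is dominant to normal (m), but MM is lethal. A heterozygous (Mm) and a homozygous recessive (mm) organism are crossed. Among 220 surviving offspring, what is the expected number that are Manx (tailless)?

Cross: Mm × mm
Punnett square offspring (before lethality): 2 Mm, 2 mm
No MM offspring are produced in this cross.
Manx (tailless): 2 out of 4 → fraction 1/2
Expected count = 1/2 × 220 = 110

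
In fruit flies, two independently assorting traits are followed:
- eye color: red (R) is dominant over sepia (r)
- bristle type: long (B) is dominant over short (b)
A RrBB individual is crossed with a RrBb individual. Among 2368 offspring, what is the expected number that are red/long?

Dihybrid cross RrBB × RrBb — consider each gene separately:
eye color: Rr × Rr → 1 RR, 2 Rr, 1 rr → 3 R_ : 1 rr (out of 4)
bristle type: BB × Bb → 2 BB, 2 Bb → 4 B_ (out of 4)
Combine (counts out of 4 × 4 = 16): red/long (R_B_) = 3×4 = 12; sepia/long (rrB_) = 1×4 = 4
Phenotype counts (out of 16): 12 red/long, 4 sepia/long
red/long: 12 out of 16 → fraction 3/4
Expected count = 3/4 × 2368 = 1776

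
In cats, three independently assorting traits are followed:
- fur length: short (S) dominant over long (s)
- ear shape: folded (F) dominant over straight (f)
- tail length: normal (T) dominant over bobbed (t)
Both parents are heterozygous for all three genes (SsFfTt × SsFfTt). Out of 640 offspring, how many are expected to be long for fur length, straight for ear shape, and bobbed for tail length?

Trihybrid cross: SsFfTt × SsFfTt
Each trait segregates independently with a 3:1 phenotypic ratio, so each gene contributes 3/4 (dominant) or 1/4 (recessive).
Target: long (fur length), straight (ear shape), bobbed (tail length)
Probability = product of independent per-trait probabilities
= 1/4 × 1/4 × 1/4 = 1/64
Expected count = 1/64 × 640 = 10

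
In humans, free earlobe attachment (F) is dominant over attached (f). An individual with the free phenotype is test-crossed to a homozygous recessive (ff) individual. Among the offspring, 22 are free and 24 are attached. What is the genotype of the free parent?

Test cross: ? × ff
Offspring: 22 free, 24 attached — approximately 1:1.
A 1:1 ratio in a test cross indicates the unknown parent is heterozygous (Ff).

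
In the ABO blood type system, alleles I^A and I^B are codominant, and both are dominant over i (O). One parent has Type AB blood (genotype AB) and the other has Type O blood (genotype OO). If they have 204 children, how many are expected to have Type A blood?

Cross: AB × OO
Possible offspring genotypes: 2 AO, 2 BO
Blood type counts: 2 Type A, 2 Type B
Probability of Type A: 2/4 = 1/2
Expected count = 1/2 × 204 = 102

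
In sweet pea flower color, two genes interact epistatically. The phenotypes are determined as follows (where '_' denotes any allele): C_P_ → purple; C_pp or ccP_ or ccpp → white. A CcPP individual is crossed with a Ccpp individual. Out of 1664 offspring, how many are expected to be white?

Cross: CcPP × Ccpp — consider each gene separately:
C gene: Cc × Cc → 1 CC, 2 Cc, 1 cc → 3 C_ : 1 cc (out of 4)
P gene: PP × pp → 4 Pp → 4 P_ (out of 4)
Genotype classes (out of 4 × 4 = 16): C_P_ = 3×4 = 12; ccP_ = 1×4 = 4
Apply the phenotype rules: C_P_ (12) → purple; ccP_ (4) → white
Phenotype counts (out of 16): 12 purple, 4 white
white: 4 out of 16 → fraction 1/4
Expected count = 1/4 × 1664 = 416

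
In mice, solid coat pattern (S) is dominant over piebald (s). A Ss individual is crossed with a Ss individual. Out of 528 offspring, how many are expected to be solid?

Punnett square for Ss × Ss:
Offspring genotypes: 1 SS, 2 Ss, 1 ss
solid: 3, piebald: 1
solid: 3 out of 4 → fraction 3/4
Expected count = 3/4 × 528 = 396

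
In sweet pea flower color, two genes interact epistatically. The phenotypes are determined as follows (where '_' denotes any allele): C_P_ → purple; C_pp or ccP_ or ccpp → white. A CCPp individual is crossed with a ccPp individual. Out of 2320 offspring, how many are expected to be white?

Cross: CCPp × ccPp — consider each gene separately:
C gene: CC × cc → 4 Cc → 4 C_ (out of 4)
P gene: Pp × Pp → 1 PP, 2 Pp, 1 pp → 3 P_ : 1 pp (out of 4)
Genotype classes (out of 4 × 4 = 16): C_P_ = 4×3 = 12; C_pp = 4×1 = 4
Apply the phenotype rules: C_P_ (12) → purple; C_pp (4) → white
Phenotype counts (out of 16): 12 purple, 4 white
white: 4 out of 16 → fraction 1/4
Expected count = 1/4 × 2320 = 580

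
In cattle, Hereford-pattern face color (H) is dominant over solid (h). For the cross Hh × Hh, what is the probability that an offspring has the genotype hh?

Punnett square for Hh × Hh:
Offspring genotypes: 1 HH, 2 Hh, 1 hh
Total offspring: 4
Count with target: 1
Probability: 1/4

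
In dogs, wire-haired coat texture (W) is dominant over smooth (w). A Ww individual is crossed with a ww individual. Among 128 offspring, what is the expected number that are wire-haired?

Punnett square for Ww × ww:
Offspring genotypes: 2 Ww, 2 ww
wire-haired: 2, smooth: 2
wire-haired: 2 out of 4 → fraction 1/2
Expected count = 1/2 × 128 = 64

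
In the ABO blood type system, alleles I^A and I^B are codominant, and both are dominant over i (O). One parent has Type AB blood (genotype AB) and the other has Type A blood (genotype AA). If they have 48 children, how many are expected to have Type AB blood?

Cross: AB × AA
Possible offspring genotypes: 2 AA, 2 AB
Blood type counts: 2 Type A, 2 Type AB
Probability of Type AB: 2/4 = 1/2
Expected count = 1/2 × 48 = 24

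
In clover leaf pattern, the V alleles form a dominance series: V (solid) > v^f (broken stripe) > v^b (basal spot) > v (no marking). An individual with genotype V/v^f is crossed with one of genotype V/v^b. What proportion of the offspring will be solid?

Cross: V/v^f × V/v^b
Allele dominance: V > v^f > v^b > v
Offspring genotypes: 1 V/V, 1 V/v^b, 1 V/v^f, 1 v^f/v^b
Phenotype counts: 3 solid, 1 broken stripe
solid: 3 out of 4
Probability: 3/4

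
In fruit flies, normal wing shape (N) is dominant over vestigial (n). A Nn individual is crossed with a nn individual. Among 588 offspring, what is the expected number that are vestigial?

Punnett square for Nn × nn:
Offspring genotypes: 2 Nn, 2 nn
normal: 2, vestigial: 2
vestigial: 2 out of 4 → fraction 1/2
Expected count = 1/2 × 588 = 294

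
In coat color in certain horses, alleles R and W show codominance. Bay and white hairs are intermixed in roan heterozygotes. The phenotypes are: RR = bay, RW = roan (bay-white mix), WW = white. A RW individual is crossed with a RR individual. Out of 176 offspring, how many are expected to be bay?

Punnett square for RW × RR:
Offspring genotypes: 2 RR, 2 RW
Phenotype counts: 2 bay, 2 roan (bay-white mix)
bay: 2 out of 4 → fraction 1/2
Expected count = 1/2 × 176 = 88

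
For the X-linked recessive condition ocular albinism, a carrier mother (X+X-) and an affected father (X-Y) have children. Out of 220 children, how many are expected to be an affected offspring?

Cross: X+X- × X-Y
Offspring: 1 X+X-, 1 X+Y, 1 X-X-, 1 X-Y
Probability of an affected offspring: 2/4 = 1/2
Expected count = 1/2 × 220 = 110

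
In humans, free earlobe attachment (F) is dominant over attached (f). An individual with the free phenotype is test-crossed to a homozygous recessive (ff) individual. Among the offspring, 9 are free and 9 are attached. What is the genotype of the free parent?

Test cross: ? × ff
Offspring: 9 free, 9 attached — approximately 1:1.
A 1:1 ratio in a test cross indicates the unknown parent is heterozygous (Ff).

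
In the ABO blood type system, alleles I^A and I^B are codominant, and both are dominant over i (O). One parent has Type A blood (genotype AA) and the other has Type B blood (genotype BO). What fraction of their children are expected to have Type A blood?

Cross: AA × BO
Possible offspring genotypes: 2 AB, 2 AO
Blood type counts: 2 Type AB, 2 Type A
Probability of Type A: 2/4 = 1/2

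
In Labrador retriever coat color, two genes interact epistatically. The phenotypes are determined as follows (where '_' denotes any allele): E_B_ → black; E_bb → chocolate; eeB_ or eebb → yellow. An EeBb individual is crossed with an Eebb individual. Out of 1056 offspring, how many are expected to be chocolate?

Cross: EeBb × Eebb — consider each gene separately:
E gene: Ee × Ee → 1 EE, 2 Ee, 1 ee → 3 E_ : 1 ee (out of 4)
B gene: Bb × bb → 2 Bb, 2 bb → 2 B_ : 2 bb (out of 4)
Genotype classes (out of 4 × 4 = 16): E_B_ = 3×2 = 6; E_bb = 3×2 = 6; eeB_ = 1×2 = 2; eebb = 1×2 = 2
Apply the phenotype rules: E_B_ (6) → black; E_bb (6) → chocolate; eeB_ (2) + eebb (2) → yellow
Phenotype counts (out of 16): 6 black, 6 chocolate, 4 yellow
chocolate: 6 out of 16 → fraction 3/8
Expected count = 3/8 × 1056 = 396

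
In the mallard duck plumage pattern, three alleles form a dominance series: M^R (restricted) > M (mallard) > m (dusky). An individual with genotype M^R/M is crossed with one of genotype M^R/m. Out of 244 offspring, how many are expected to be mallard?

Cross: M^R/M × M^R/m
Allele dominance: M^R > M > m
Offspring genotypes: 1 M^R/M^R, 1 M^R/m, 1 M^R/M, 1 M/m
Phenotype counts: 3 restricted, 1 mallard
mallard: 1 out of 4 → fraction 1/4
Expected count = 1/4 × 244 = 61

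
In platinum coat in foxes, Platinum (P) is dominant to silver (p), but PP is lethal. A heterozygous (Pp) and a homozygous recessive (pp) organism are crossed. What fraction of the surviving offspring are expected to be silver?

Cross: Pp × pp
Punnett square offspring (before lethality): 2 Pp, 2 pp
No PP offspring are produced in this cross.
silver: 2 out of 4
Probability: 2/4 = 1/2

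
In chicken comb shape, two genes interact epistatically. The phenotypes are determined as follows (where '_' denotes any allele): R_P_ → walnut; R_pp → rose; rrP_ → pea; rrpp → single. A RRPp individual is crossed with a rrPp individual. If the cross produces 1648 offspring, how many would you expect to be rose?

Cross: RRPp × rrPp — consider each gene separately:
R gene: RR × rr → 4 Rr → 4 R_ (out of 4)
P gene: Pp × Pp → 1 PP, 2 Pp, 1 pp → 3 P_ : 1 pp (out of 4)
Genotype classes (out of 4 × 4 = 16): R_P_ = 4×3 = 12; R_pp = 4×1 = 4
Apply the phenotype rules: R_P_ (12) → walnut; R_pp (4) → rose
Phenotype counts (out of 16): 12 walnut, 4 rose
rose: 4 out of 16 → fraction 1/4
Expected count = 1/4 × 1648 = 412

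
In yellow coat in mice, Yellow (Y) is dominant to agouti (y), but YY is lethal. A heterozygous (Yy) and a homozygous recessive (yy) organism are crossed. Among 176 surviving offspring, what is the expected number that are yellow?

Cross: Yy × yy
Punnett square offspring (before lethality): 2 Yy, 2 yy
No YY offspring are produced in this cross.
yellow: 2 out of 4 → fraction 1/2
Expected count = 1/2 × 176 = 88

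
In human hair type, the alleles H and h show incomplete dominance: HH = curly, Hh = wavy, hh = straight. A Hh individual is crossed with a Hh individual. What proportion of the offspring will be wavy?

Punnett square for Hh × Hh:
Offspring genotypes: 1 HH, 2 Hh, 1 hh
Phenotype counts: 1 curly, 2 wavy, 1 straight
wavy: 2 out of 4
Probability: 2/4 = 1/2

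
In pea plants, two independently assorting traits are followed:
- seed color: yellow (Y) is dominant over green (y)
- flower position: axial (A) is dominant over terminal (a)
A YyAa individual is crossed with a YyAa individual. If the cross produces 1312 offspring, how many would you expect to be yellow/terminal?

Dihybrid cross YyAa × YyAa — consider each gene separately:
seed color: Yy × Yy → 1 YY, 2 Yy, 1 yy → 3 Y_ : 1 yy (out of 4)
flower position: Aa × Aa → 1 AA, 2 Aa, 1 aa → 3 A_ : 1 aa (out of 4)
Combine (counts out of 4 × 4 = 16): yellow/axial (Y_A_) = 3×3 = 9; yellow/terminal (Y_aa) = 3×1 = 3; green/axial (yyA_) = 1×3 = 3; green/terminal (yyaa) = 1×1 = 1
Phenotype counts (out of 16): 9 yellow/axial, 3 yellow/terminal, 3 green/axial, 1 green/terminal
yellow/terminal: 3 out of 16 → fraction 3/16
Expected count = 3/16 × 1312 = 246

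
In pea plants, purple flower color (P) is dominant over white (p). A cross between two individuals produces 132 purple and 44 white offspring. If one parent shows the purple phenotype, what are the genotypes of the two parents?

Observed offspring: 132 purple, 44 white
The observed ratio simplifies to 3:1. White (pp) offspring appear, so each parent must contribute one p allele. The parent stated to show purple carries P, so it is Pp. The other parent is then either Pp or pp: Pp × pp would give a 1:1 split, whereas Pp × Pp gives 3:1 — matching the data. So both parents are heterozygous (Pp × Pp).
Parent genotypes: Pp × Pp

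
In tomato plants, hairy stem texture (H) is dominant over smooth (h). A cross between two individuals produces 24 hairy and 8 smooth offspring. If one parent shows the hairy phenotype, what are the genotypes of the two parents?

Observed offspring: 24 hairy, 8 smooth
The observed ratio simplifies to 3:1. Smooth (hh) offspring appear, so each parent must contribute one h allele. The parent stated to show hairy carries H, so it is Hh. The other parent is then either Hh or hh: Hh × hh would give a 1:1 split, whereas Hh × Hh gives 3:1 — matching the data. So both parents are heterozygous (Hh × Hh).
Parent genotypes: Hh × Hh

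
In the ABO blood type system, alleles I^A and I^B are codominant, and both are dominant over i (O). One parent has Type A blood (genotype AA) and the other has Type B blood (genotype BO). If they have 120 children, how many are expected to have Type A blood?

Cross: AA × BO
Possible offspring genotypes: 2 AB, 2 AO
Blood type counts: 2 Type AB, 2 Type A
Probability of Type A: 2/4 = 1/2
Expected count = 1/2 × 120 = 60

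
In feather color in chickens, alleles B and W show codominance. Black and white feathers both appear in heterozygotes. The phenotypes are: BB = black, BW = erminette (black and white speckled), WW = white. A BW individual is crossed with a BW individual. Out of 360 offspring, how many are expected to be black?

Punnett square for BW × BW:
Offspring genotypes: 1 BB, 2 BW, 1 WW
Phenotype counts: 1 black, 2 erminette (black and white speckled), 1 white
black: 1 out of 4 → fraction 1/4
Expected count = 1/4 × 360 = 90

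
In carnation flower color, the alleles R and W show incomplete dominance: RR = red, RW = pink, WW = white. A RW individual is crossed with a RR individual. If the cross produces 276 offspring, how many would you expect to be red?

Punnett square for RW × RR:
Offspring genotypes: 2 RR, 2 RW
Phenotype counts: 2 red, 2 pink
red: 2 out of 4 → fraction 1/2
Expected count = 1/2 × 276 = 138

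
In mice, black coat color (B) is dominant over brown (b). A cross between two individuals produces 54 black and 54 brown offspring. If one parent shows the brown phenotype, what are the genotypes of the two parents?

Observed offspring: 54 black, 54 brown
The observed ratio simplifies to 1:1. One parent shows brown, so its genotype must be bb. A 1:1 offspring split requires the other parent to be heterozygous (Bb).
Parent genotypes: bb × Bb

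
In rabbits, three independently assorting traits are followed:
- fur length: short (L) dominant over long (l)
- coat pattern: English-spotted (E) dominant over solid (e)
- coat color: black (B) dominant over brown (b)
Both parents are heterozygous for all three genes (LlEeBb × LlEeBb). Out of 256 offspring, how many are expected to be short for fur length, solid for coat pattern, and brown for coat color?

Trihybrid cross: LlEeBb × LlEeBb
Each trait segregates independently with a 3:1 phenotypic ratio, so each gene contributes 3/4 (dominant) or 1/4 (recessive).
Target: short (fur length), solid (coat pattern), brown (coat color)
Probability = product of independent per-trait probabilities
= 3/4 × 1/4 × 1/4 = 3/64
Expected count = 3/64 × 256 = 12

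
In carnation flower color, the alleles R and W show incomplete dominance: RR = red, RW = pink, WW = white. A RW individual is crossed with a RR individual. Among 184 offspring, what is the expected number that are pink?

Punnett square for RW × RR:
Offspring genotypes: 2 RR, 2 RW
Phenotype counts: 2 red, 2 pink
pink: 2 out of 4 → fraction 1/2
Expected count = 1/2 × 184 = 92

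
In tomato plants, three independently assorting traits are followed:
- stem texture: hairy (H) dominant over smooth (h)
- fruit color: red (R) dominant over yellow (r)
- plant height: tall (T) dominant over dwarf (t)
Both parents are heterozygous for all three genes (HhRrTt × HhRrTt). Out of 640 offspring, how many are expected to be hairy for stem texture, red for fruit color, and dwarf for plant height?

Trihybrid cross: HhRrTt × HhRrTt
Each trait segregates independently with a 3:1 phenotypic ratio, so each gene contributes 3/4 (dominant) or 1/4 (recessive).
Target: hairy (stem texture), red (fruit color), dwarf (plant height)
Probability = product of independent per-trait probabilities
= 3/4 × 3/4 × 1/4 = 9/64
Expected count = 9/64 × 640 = 90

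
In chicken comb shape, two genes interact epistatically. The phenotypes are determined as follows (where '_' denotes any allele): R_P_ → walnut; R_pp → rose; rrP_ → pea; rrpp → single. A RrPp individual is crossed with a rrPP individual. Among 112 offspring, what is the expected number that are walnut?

Cross: RrPp × rrPP — consider each gene separately:
R gene: Rr × rr → 2 Rr, 2 rr → 2 R_ : 2 rr (out of 4)
P gene: Pp × PP → 2 PP, 2 Pp → 4 P_ (out of 4)
Genotype classes (out of 4 × 4 = 16): R_P_ = 2×4 = 8; rrP_ = 2×4 = 8
Apply the phenotype rules: R_P_ (8) → walnut; rrP_ (8) → pea
Phenotype counts (out of 16): 8 walnut, 8 pea
walnut: 8 out of 16 → fraction 1/2
Expected count = 1/2 × 112 = 56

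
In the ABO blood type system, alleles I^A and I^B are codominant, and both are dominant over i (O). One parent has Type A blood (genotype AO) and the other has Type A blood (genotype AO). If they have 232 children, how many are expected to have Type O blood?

Cross: AO × AO
Possible offspring genotypes: 1 AA, 2 AO, 1 OO
Blood type counts: 3 Type A, 1 Type O
Probability of Type O: 1/4
Expected count = 1/4 × 232 = 58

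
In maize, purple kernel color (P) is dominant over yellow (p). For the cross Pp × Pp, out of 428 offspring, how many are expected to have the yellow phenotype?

Punnett square for Pp × Pp:
Offspring genotypes: 1 PP, 2 Pp, 1 pp
Total offspring: 4
Count with target: 1
Probability: 1/4
Expected count = 1/4 × 428 = 107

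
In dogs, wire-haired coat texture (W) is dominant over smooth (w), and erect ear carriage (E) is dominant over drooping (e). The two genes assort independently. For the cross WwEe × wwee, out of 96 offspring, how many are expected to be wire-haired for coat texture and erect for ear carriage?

Dihybrid cross WwEe × wwee — consider each gene separately:
coat texture: Ww × ww → 2 Ww, 2 ww → 2 W_ : 2 ww (out of 4)
ear carriage: Ee × ee → 2 Ee, 2 ee → 2 E_ : 2 ee (out of 4)
Looking for: wire-haired (W_) and erect (E_)
P(wire-haired) = 2/4, P(erect) = 2/4
P(both) = 2/4 × 2/4 = 4/16 = 1/4
Expected count = 1/4 × 96 = 24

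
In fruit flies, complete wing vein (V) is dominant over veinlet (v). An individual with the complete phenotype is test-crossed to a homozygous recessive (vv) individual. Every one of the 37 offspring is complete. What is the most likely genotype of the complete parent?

Test cross: ? × vv
All offspring are complete.
If the unknown parent were heterozygous (Vv), about half of 37 offspring would be veinlet; none are. The unknown parent is most likely homozygous dominant (VV).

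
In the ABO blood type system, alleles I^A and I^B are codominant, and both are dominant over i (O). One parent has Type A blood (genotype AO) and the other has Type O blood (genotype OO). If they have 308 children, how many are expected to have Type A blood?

Cross: AO × OO
Possible offspring genotypes: 2 AO, 2 OO
Blood type counts: 2 Type A, 2 Type O
Probability of Type A: 2/4 = 1/2
Expected count = 1/2 × 308 = 154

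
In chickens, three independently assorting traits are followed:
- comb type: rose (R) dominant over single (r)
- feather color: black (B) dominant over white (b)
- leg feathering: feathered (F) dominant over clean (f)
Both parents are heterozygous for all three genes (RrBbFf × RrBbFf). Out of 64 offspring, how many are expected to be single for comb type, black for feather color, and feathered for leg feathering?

Trihybrid cross: RrBbFf × RrBbFf
Each trait segregates independently with a 3:1 phenotypic ratio, so each gene contributes 3/4 (dominant) or 1/4 (recessive).
Target: single (comb type), black (feather color), feathered (leg feathering)
Probability = product of independent per-trait probabilities
= 1/4 × 3/4 × 3/4 = 9/64
Expected count = 9/64 × 64 = 9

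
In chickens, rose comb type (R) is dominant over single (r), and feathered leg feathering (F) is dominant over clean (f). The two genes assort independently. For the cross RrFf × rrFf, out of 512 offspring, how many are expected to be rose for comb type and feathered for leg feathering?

Dihybrid cross RrFf × rrFf — consider each gene separately:
comb type: Rr × rr → 2 Rr, 2 rr → 2 R_ : 2 rr (out of 4)
leg feathering: Ff × Ff → 1 FF, 2 Ff, 1 ff → 3 F_ : 1 ff (out of 4)
Looking for: rose (R_) and feathered (F_)
P(rose) = 2/4, P(feathered) = 3/4
P(both) = 2/4 × 3/4 = 6/16 = 3/8
Expected count = 3/8 × 512 = 192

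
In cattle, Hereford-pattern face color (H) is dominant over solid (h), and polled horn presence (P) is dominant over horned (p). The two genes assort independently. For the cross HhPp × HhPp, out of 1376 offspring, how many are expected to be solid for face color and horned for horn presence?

Dihybrid cross HhPp × HhPp — consider each gene separately:
face color: Hh × Hh → 1 HH, 2 Hh, 1 hh → 3 H_ : 1 hh (out of 4)
horn presence: Pp × Pp → 1 PP, 2 Pp, 1 pp → 3 P_ : 1 pp (out of 4)
Looking for: solid (hh) and horned (pp)
P(solid) = 1/4, P(horned) = 1/4
P(both) = 1/4 × 1/4 = 1/16
Expected count = 1/16 × 1376 = 86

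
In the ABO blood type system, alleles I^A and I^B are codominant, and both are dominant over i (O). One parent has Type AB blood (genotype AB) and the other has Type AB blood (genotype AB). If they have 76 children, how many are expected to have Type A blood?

Cross: AB × AB
Possible offspring genotypes: 1 AA, 2 AB, 1 BB
Blood type counts: 1 Type A, 2 Type AB, 1 Type B
Probability of Type A: 1/4
Expected count = 1/4 × 76 = 19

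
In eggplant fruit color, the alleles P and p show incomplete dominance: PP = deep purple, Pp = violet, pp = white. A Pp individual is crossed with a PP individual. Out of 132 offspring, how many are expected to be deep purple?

Punnett square for Pp × PP:
Offspring genotypes: 2 PP, 2 Pp
Phenotype counts: 2 deep purple, 2 violet
deep purple: 2 out of 4 → fraction 1/2
Expected count = 1/2 × 132 = 66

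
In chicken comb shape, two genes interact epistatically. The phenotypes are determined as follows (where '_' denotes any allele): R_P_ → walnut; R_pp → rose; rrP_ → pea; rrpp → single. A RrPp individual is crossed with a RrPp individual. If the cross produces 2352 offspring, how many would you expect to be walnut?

Cross: RrPp × RrPp — consider each gene separately:
R gene: Rr × Rr → 1 RR, 2 Rr, 1 rr → 3 R_ : 1 rr (out of 4)
P gene: Pp × Pp → 1 PP, 2 Pp, 1 pp → 3 P_ : 1 pp (out of 4)
Genotype classes (out of 4 × 4 = 16): R_P_ = 3×3 = 9; R_pp = 3×1 = 3; rrP_ = 1×3 = 3; rrpp = 1×1 = 1
Apply the phenotype rules: R_P_ (9) → walnut; R_pp (3) → rose; rrP_ (3) → pea; rrpp (1) → single
Phenotype counts (out of 16): 9 walnut, 3 rose, 3 pea, 1 single
walnut: 9 out of 16 → fraction 9/16
Expected count = 9/16 × 2352 = 1323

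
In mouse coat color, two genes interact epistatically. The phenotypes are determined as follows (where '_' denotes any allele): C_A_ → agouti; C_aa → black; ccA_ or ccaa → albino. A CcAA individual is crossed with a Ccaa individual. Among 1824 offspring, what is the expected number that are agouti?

Cross: CcAA × Ccaa — consider each gene separately:
C gene: Cc × Cc → 1 CC, 2 Cc, 1 cc → 3 C_ : 1 cc (out of 4)
A gene: AA × aa → 4 Aa → 4 A_ (out of 4)
Genotype classes (out of 4 × 4 = 16): C_A_ = 3×4 = 12; ccA_ = 1×4 = 4
Apply the phenotype rules: C_A_ (12) → agouti; ccA_ (4) → albino
Phenotype counts (out of 16): 12 agouti, 4 albino
agouti: 12 out of 16 → fraction 3/4
Expected count = 3/4 × 1824 = 1368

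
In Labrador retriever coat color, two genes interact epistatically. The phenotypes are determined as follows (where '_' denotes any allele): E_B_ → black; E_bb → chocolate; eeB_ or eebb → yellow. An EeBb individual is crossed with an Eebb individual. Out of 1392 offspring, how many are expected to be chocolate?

Cross: EeBb × Eebb — consider each gene separately:
E gene: Ee × Ee → 1 EE, 2 Ee, 1 ee → 3 E_ : 1 ee (out of 4)
B gene: Bb × bb → 2 Bb, 2 bb → 2 B_ : 2 bb (out of 4)
Genotype classes (out of 4 × 4 = 16): E_B_ = 3×2 = 6; E_bb = 3×2 = 6; eeB_ = 1×2 = 2; eebb = 1×2 = 2
Apply the phenotype rules: E_B_ (6) → black; E_bb (6) → chocolate; eeB_ (2) + eebb (2) → yellow
Phenotype counts (out of 16): 6 black, 6 chocolate, 4 yellow
chocolate: 6 out of 16 → fraction 3/8
Expected count = 3/8 × 1392 = 522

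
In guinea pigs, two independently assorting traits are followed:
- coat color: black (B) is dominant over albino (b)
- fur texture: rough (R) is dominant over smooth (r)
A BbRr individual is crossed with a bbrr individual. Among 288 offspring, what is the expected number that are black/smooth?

Dihybrid cross BbRr × bbrr — consider each gene separately:
coat color: Bb × bb → 2 Bb, 2 bb → 2 B_ : 2 bb (out of 4)
fur texture: Rr × rr → 2 Rr, 2 rr → 2 R_ : 2 rr (out of 4)
Combine (counts out of 4 × 4 = 16): black/rough (B_R_) = 2×2 = 4; black/smooth (B_rr) = 2×2 = 4; albino/rough (bbR_) = 2×2 = 4; albino/smooth (bbrr) = 2×2 = 4
Phenotype counts (out of 16): 4 black/rough, 4 black/smooth, 4 albino/rough, 4 albino/smooth
black/smooth: 4 out of 16 → fraction 1/4
Expected count = 1/4 × 288 = 72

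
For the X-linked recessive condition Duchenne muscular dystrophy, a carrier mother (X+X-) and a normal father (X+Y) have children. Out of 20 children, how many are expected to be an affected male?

Cross: X+X- × X+Y
Offspring: 1 X+X+, 1 X+Y, 1 X+X-, 1 X-Y
Probability of an affected male: 1/4
Expected count = 1/4 × 20 = 5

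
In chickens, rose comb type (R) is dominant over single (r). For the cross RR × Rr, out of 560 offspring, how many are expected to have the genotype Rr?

Punnett square for RR × Rr:
Offspring genotypes: 2 RR, 2 Rr
Total offspring: 4
Count with target: 2
Probability: 2/4 = 1/2
Expected count = 1/2 × 560 = 280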